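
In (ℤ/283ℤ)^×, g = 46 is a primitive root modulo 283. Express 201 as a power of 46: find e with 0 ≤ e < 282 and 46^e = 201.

22

Successive powers of 46 modulo 283:
  46^0=1  46^1=46  46^2=135  46^3=267  46^4=113  46^5=104
  46^6=256  46^7=173  46^8=34  46^9=149  46^10=62  46^11=22
  46^12=163  46^13=140  46^14=214  46^15=222  46^16=24  46^17=255
  46^18=127  46^19=182  46^20=165  46^21=232  46^22=201
So 46^22 ≡ 201 (mod 283), giving e = 22.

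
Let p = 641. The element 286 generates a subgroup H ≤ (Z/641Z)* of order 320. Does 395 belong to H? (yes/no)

395 ∈ ⟨286⟩ iff 395^320 ≡ 1 (mod 641), since |⟨286⟩| = 320.
395^320 mod 641 = 1.
Since 1 = 1, 395 lies in the subgroup.

yes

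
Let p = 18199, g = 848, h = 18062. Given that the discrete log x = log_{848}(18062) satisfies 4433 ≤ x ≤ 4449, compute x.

Compute 848^4433 mod 18199 = 3892, then multiply by 848 repeatedly:
  848^4433=3892  848^4434=6397  848^4435=1354  848^4436=1655  848^4437=2117
  848^4438=11714  848^4439=15017  848^4440=13315  848^4441=7740  848^4442=11880
  848^4443=10193  848^4444=17338  848^4445=16031  848^4446=17834  848^4447=18062
Found 18062 at exponent 4447.

4447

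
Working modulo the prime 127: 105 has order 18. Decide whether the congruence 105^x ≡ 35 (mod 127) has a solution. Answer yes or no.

35 ∈ ⟨105⟩ iff 35^18 ≡ 1 (mod 127), since |⟨105⟩| = 18.
35^18 mod 127 = 32.
Since 32 ≠ 1, 35 does not lie in the subgroup.

no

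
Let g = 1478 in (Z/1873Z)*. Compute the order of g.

468

The order of 1478 must divide p − 1 = 1872 = 2^4 · 3^2 · 13.
Divisors: 1, 2, 3, 4, 6, 8, 9, 12, 13, 16, 18, 24, 26, 36, 39, 48, 52, 72, 78, 104, 117, 144, 156, 208, 234, 312, 468, 624, 936, 1872.
Check each in increasing order: 1478^1 ≡ 1478;  1478^2 ≡ 566;  1478^3 ≡ 1190;  1478^4 ≡ 73;  1478^6 ≡ 112;  1478^8 ≡ 1583;  1478^9 ≡ 297;  1478^12 ≡ 1306;  1478^13 ≡ 1078;  1478^16 ≡ 1688;  1478^18 ≡ 178;  1478^24 ≡ 1206;  1478^26 ≡ 824;  1478^36 ≡ 1716;  1478^39 ≡ 470;  1478^48 ≡ 988;  1478^52 ≡ 950;  1478^72 ≡ 300;  1478^78 ≡ 1759;  1478^104 ≡ 1587;  1478^117 ≡ 737;  1478^144 ≡ 96;  1478^156 ≡ 1758;  1478^208 ≡ 1257;  1478^234 ≡ 1872;  1478^312 ≡ 114;  1478^468 ≡ 1.
Smallest exponent giving 1 is 468.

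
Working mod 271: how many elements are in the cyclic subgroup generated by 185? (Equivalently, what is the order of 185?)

45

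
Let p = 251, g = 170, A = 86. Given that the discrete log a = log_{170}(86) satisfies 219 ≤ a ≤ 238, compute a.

238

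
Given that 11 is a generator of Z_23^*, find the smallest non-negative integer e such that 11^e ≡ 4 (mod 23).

Successive powers of 11 modulo 23:
  11^0=1  11^1=11  11^2=6  11^3=20  11^4=13  11^5=5
  11^6=9  11^7=7  11^8=8  11^9=19  11^10=2  11^11=22
  11^12=12  11^13=17  11^14=3  11^15=10  11^16=18  11^17=14
  11^18=16  11^19=15  11^20=4
So 11^20 ≡ 4 (mod 23), giving e = 20.

20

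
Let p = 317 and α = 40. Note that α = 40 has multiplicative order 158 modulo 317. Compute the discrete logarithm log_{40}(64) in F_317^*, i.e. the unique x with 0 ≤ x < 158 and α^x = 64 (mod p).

27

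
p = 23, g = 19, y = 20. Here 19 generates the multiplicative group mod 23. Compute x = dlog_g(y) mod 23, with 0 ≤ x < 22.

15

Successive powers of 19 modulo 23:
  19^0=1  19^1=19  19^2=16  19^3=5  19^4=3  19^5=11
  19^6=2  19^7=15  19^8=9  19^9=10  19^10=6  19^11=22
  19^12=4  19^13=7  19^14=18  19^15=20
So 19^15 ≡ 20 (mod 23), giving x = 15.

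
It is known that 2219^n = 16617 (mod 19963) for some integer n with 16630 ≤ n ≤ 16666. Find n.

Compute 2219^16630 mod 19963 = 14098, then multiply by 2219 repeatedly:
  2219^16630=14098  2219^16631=1441  2219^16632=3499  2219^16633=18637  2219^16634=12130
  2219^16635=6346  2219^16636=7859  2219^16637=11422  2219^16638=12371  2219^16639=2124
  2219^16640=1888  2219^16641=17205  2219^16642=8639  2219^16643=5461  2219^16644=418
  2219^16645=9244  2219^16646=10435  2219^16647=18148  2219^16648=5041  2219^16649=6699
  2219^16650=12609  2219^16651=11208  2219^16652=16617
Found 16617 at exponent 16652.

16652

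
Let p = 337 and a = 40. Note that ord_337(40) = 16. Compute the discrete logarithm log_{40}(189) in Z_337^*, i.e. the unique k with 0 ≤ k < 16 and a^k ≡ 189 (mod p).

Successive powers of 40 modulo 337:
  40^0=1  40^1=40  40^2=252  40^3=307  40^4=148  40^5=191
  40^6=226  40^7=278  40^8=336  40^9=297  40^10=85  40^11=30
  40^12=189
So 40^12 ≡ 189 (mod 337), giving k = 12.

12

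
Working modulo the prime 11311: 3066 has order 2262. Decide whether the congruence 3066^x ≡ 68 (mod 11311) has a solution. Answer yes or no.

68 ∈ ⟨3066⟩ iff 68^2262 ≡ 1 (mod 11311), since |⟨3066⟩| = 2262.
68^2262 mod 11311 = 1.
Since 1 = 1, 68 lies in the subgroup.

yes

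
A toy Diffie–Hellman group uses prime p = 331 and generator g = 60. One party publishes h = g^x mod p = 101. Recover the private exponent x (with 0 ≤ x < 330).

Baby-step giant-step with m = ceil(sqrt(330)) = 19.
Baby table (60^j mod 331 for j=0..18):
  0:1  1:60  2:290  3:188  4:26  5:236  6:258  7:254
  8:14  9:178  10:88  11:315  12:33  13:325  14:302  15:246
  16:196  17:175  18:239
Giant step factor: 60^(-19) ≡ 99 (mod 331).
Scan 101·99^i mod 331 for i = 0, 1, …:
  i=0: 101   i=1: 69   i=2: 211   i=3: 36
  i=4: 254
Match at i=4, j=7: x = 4·19 + 7 = 83.

83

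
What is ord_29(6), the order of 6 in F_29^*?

The order of 6 must divide p − 1 = 28 = 2^2 · 7.
Divisors: 1, 2, 4, 7, 14, 28.
Check each in increasing order: 6^1 ≡ 6;  6^2 ≡ 7;  6^4 ≡ 20;  6^7 ≡ 28;  6^14 ≡ 1.
Smallest exponent giving 1 is 14.

14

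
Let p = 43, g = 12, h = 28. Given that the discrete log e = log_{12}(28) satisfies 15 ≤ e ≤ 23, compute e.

23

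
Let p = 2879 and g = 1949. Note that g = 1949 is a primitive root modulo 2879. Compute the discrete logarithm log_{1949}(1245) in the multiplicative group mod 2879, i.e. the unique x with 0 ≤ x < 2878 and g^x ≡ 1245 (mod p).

1650

Baby-step giant-step with m = ceil(sqrt(2878)) = 54.
Baby table (1949^j mod 2879 for j=0..53):
  0:1  1:1949  2:1200  3:1052  4:500  5:1398  6:1168  7:2022
  8:2406  9:2282  10:2442  11:471  12:2457  13:916  14:304  15:2301
  16:2046  17:239  18:2292  19:1779  20:955  21:1461  22:158  23:2768
  24:2465  25:2113  26:1267  27:2080  28:288  29:2786  30:120  31:681
  32:50  33:2443  34:2420  35:778  36:1968  37:804  38:820  39:335
  40:2261  41:1819  42:1182  43:518  44:1932  45:2615  46:805  47:2769
  48:1535  49:434  50:2319  51:2580  52:1686  53:1075
Giant step factor: 1949^(-54) ≡ 1961 (mod 2879).
Scan 1245·1961^i mod 2879 for i = 0, 1, …:
  i=0: 1245   i=1: 53   i=2: 289   i=3: 2445
  i=4: 1110   i=5: 186   i=6: 1992   i=7: 2388
  i=8: 1614   i=9: 1033     …   i=29: 809
  i=30: 120
Match at i=30, j=30: x = 30·54 + 30 = 1650.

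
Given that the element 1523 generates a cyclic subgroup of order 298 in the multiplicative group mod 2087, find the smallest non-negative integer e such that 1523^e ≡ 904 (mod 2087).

Baby-step giant-step with m = ceil(sqrt(298)) = 18.
Baby table (1523^j mod 2087 for j=0..17):
  0:1  1:1523  2:872  3:724  4:716  5:1054  6:339  7:808
  8:1341  9:1257  10:632  11:429  12:136  13:515  14:1720  15:375
  16:1374  17:1428
Giant step factor: 1523^(-18) ≡ 1395 (mod 2087).
Scan 904·1395^i mod 2087 for i = 0, 1, …:
  i=0: 904   i=1: 532   i=2: 1255   i=3: 1819
  i=4: 1800   i=5: 339
Match at i=5, j=6: e = 5·18 + 6 = 96.

96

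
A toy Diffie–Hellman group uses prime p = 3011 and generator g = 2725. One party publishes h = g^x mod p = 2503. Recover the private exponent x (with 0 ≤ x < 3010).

1345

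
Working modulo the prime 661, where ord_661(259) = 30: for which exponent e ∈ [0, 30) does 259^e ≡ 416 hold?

29

Successive powers of 259 modulo 661:
  259^0=1  259^1=259  259^2=320  259^3=255  259^4=606  259^5=297
  259^6=247  259^7=517  259^8=381  259^9=190  259^10=296  259^11=649
  259^12=197  259^13=126  259^14=245  259^15=660  259^16=402  259^17=341
  259^18=406  259^19=55  259^20=364  259^21=414  259^22=144  259^23=280
  259^24=471  259^25=365  259^26=12  259^27=464  259^28=535  259^29=416
So 259^29 ≡ 416 (mod 661), giving e = 29.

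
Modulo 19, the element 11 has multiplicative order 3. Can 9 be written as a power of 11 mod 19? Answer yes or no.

⟨11⟩ has order 3; its elements mod 19 are {1, 7, 11}.
9 is not in this set.

no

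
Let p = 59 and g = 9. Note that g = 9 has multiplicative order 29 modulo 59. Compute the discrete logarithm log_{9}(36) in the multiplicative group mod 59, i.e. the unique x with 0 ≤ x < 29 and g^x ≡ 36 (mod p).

19

Successive powers of 9 modulo 59:
  9^0=1  9^1=9  9^2=22  9^3=21  9^4=12  9^5=49
  9^6=28  9^7=16  9^8=26  9^9=57  9^10=41  9^11=15
  9^12=17  9^13=35  9^14=20  9^15=3  9^16=27  9^17=7
  9^18=4  9^19=36
So 9^19 ≡ 36 (mod 59), giving x = 19.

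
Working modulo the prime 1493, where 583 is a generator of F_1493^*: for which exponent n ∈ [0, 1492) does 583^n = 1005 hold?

1420

Baby-step giant-step with m = ceil(sqrt(1492)) = 39.
Baby table (583^j mod 1493 for j=0..38):
  0:1  1:583  2:978  3:1341  4:964  5:644  6:709  7:1279
  8:650  9:1221  10:1175  11:1231  12:1033  13:560  14:1006  15:1242
  16:1474  17:867  18:827  19:1395  20:1093  21:1201  22:1459  23:1080
  24:1087  25:689  26:70  27:499  28:1275  29:1304  30:295  31:290
  32:361  33:1443  34:710  35:369  36:135  37:1069  38:646
Giant step factor: 583^(-39) ≡ 512 (mod 1493).
Scan 1005·512^i mod 1493 for i = 0, 1, …:
  i=0: 1005   i=1: 968   i=2: 1433   i=3: 633
  i=4: 115   i=5: 653   i=6: 1397   i=7: 117
  i=8: 184   i=9: 149     …   i=35: 207
  i=36: 1474
Match at i=36, j=16: n = 36·39 + 16 = 1420.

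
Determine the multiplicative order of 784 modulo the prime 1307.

The order of 784 must divide p − 1 = 1306 = 2 · 653.
Divisors: 1, 2, 653, 1306.
Check each in increasing order: 784^1 ≡ 784;  784^2 ≡ 366;  784^653 ≡ 1.
Smallest exponent giving 1 is 653.

653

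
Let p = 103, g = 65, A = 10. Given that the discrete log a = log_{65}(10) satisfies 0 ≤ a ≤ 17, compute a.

9

Compute 65^0 mod 103 = 1, then multiply by 65 repeatedly:
  65^0=1  65^1=65  65^2=2  65^3=27  65^4=4
  65^5=54  65^6=8  65^7=5  65^8=16  65^9=10
Found 10 at exponent 9.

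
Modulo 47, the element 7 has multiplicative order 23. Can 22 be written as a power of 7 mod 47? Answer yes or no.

no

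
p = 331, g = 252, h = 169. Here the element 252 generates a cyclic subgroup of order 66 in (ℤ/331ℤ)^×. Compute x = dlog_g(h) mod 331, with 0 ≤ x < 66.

Successive powers of 252 modulo 331:
  252^0=1  252^1=252  252^2=283  252^3=151  252^4=318  252^5=34
  252^6=293  252^7=23  252^8=169
So 252^8 ≡ 169 (mod 331), giving x = 8.

8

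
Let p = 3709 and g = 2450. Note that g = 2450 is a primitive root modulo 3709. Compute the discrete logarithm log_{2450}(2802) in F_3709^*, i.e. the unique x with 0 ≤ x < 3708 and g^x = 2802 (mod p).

Baby-step giant-step with m = ceil(sqrt(3708)) = 61.
Baby table (2450^j mod 3709 for j=0..60):
  0:1  1:2450  2:1338  3:3053  4:2506  5:1305  6:92  7:2860
  8:699  9:2701  10:594  11:1372  12:1046  13:3490  14:1255  15:3698
  16:2722  17:118  18:3507  19:2106  20:481  21:2697  22:1921  23:3438
  24:3670  25:884  26:3453  27:3330  28:2409  29:1031  30:121  31:3439
  32:2411  33:2222  34:2797  35:2127  36:5  37:1123  38:2981  39:429
  40:1403  41:2816  42:460  43:3173  44:3495  45:2378  46:2970  47:3151
  48:1521  49:2614  50:2566  51:3654  52:2483  53:590  54:2699  55:3112
  56:2405  57:2358  58:2187  59:2354  60:3514
Giant step factor: 2450^(-61) ≡ 2577 (mod 3709).
Scan 2802·2577^i mod 3709 for i = 0, 1, …:
  i=0: 2802   i=1: 3040   i=2: 672   i=3: 3350
  i=4: 2107   i=5: 3472   i=6: 1236   i=7: 2850
  i=8: 630   i=9: 2677     …   i=26: 2734
  i=27: 2127
Match at i=27, j=35: x = 27·61 + 35 = 1682.

1682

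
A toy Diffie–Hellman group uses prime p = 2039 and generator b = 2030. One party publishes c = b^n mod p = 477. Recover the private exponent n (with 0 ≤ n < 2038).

2028

Baby-step giant-step with m = ceil(sqrt(2038)) = 46.
Baby table (2030^j mod 2039 for j=0..45):
  0:1  1:2030  2:81  3:1310  4:444  5:82  6:1301  7:525
  8:1392  9:1745  10:607  11:654  12:231  13:1999  14:360  15:838
  16:614  17:591  18:798  19:974  20:1429  21:1412  22:1565  23:188
  24:347  25:955  26:1600  27:1912  28:1143  29:1947  30:828  31:704
  32:1820  33:1971  34:612  35:609  36:636  37:393  38:541  39:1248
  40:1002  41:1177  42:1641  43:1543  44:386  45:604
Giant step factor: 2030^(-46) ≡ 1530 (mod 2039).
Scan 477·1530^i mod 2039 for i = 0, 1, …:
  i=0: 477   i=1: 1887   i=2: 1925   i=3: 934
  i=4: 1720   i=5: 1290   i=6: 1987   i=7: 2000
  i=8: 1500   i=9: 1125     …   i=43: 592
  i=44: 444
Match at i=44, j=4: n = 44·46 + 4 = 2028.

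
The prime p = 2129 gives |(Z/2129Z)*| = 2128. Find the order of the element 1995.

The order of 1995 must divide p − 1 = 2128 = 2^4 · 7 · 19.
Divisors: 1, 2, 4, 7, 8, 14, 16, 19, 28, 38, 56, 76, 112, 133, 152, 266, 304, 532, 1064, 2128.
Check each in increasing order: 1995^1 ≡ 1995;  1995^2 ≡ 924;  1995^4 ≡ 47;  1995^7 ≡ 1334;  1995^8 ≡ 80;  1995^14 ≡ 1841;  1995^16 ≡ 13;  1995^19 ≡ 2045;  1995^28 ≡ 2042;  1995^38 ≡ 669;  1995^56 ≡ 1182;  1995^76 ≡ 471;  1995^112 ≡ 500;  1995^133 ≡ 1541;  1995^152 ≡ 425;  1995^266 ≡ 846;  1995^304 ≡ 1789;  1995^532 ≡ 372;  1995^1064 ≡ 2128;  1995^2128 ≡ 1.
Smallest exponent giving 1 is 2128.

2128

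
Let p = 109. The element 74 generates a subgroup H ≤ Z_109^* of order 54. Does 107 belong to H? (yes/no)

107 ∈ ⟨74⟩ iff 107^54 ≡ 1 (mod 109), since |⟨74⟩| = 54.
107^54 mod 109 = 108.
Since 108 ≠ 1, 107 does not lie in the subgroup.

no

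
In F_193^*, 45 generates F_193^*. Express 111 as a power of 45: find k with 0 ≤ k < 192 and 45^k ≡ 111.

113

Baby-step giant-step with m = ceil(sqrt(192)) = 14.
Baby table (45^j mod 193 for j=0..13):
  0:1  1:45  2:95  3:29  4:147  5:53  6:69  7:17
  8:186  9:71  10:107  11:183  12:129  13:15
Giant step factor: 45^(-14) ≡ 191 (mod 193).
Scan 111·191^i mod 193 for i = 0, 1, …:
  i=0: 111   i=1: 164   i=2: 58   i=3: 77
  i=4: 39   i=5: 115   i=6: 156   i=7: 74
  i=8: 45
Match at i=8, j=1: k = 8·14 + 1 = 113.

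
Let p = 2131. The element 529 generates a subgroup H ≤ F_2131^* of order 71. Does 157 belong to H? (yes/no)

yes

157 ∈ ⟨529⟩ iff 157^71 ≡ 1 (mod 2131), since |⟨529⟩| = 71.
157^71 mod 2131 = 1.
Since 1 = 1, 157 lies in the subgroup.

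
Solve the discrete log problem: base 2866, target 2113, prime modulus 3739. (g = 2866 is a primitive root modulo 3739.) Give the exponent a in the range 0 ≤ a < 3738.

Baby-step giant-step with m = ceil(sqrt(3738)) = 62.
Baby table (2866^j mod 3739 for j=0..61):
  0:1  1:2866  2:3112  3:1477  4:534  5:1193  6:1692  7:3528
  8:992  9:1432  10:2429  11:3235  12:2529  13:1932  14:3392  15:72
  16:707  17:3463  18:1652  19:1058  20:3638  21:2176  22:3503  23:383
  24:2151  25:2894  26:1102  27:2616  28:761  29:1189  30:1445  31:2297
  32:2562  33:3035  34:1396  35:206  36:3373  37:1703  38:1403  39:1573
  40:2723  41:825  42:1402  43:2446  44:3350  45:3087  46:868  47:1253
  48:1658  49:3298  50:3615  51:3560  52:2968  53:63  54:1086  55:1628
  56:3315  57:3730  58:379  59:1904  60:1663  61:2672
Giant step factor: 2866^(-62) ≡ 3591 (mod 3739).
Scan 2113·3591^i mod 3739 for i = 0, 1, …:
  i=0: 2113   i=1: 1352   i=2: 1810   i=3: 1328
  i=4: 1623   i=5: 2831   i=6: 3519   i=7: 2648
  i=8: 691   i=9: 2424     …   i=23: 1115
  i=24: 3235
Match at i=24, j=11: a = 24·62 + 11 = 1499.

1499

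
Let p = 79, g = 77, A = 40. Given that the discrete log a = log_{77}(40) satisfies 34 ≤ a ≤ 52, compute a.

38

Compute 77^34 mod 79 = 42, then multiply by 77 repeatedly:
  77^34=42  77^35=74  77^36=10  77^37=59  77^38=40
Found 40 at exponent 38.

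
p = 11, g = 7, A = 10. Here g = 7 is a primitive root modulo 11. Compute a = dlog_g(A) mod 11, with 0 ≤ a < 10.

5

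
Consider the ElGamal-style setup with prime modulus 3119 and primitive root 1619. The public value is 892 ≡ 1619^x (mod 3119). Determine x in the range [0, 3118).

1231

Baby-step giant-step with m = ceil(sqrt(3118)) = 56.
Baby table (1619^j mod 3119 for j=0..55):
  0:1  1:1619  2:1201  3:1282  4:1423  5:2015  6:2930  7:2790
  8:698  9:984  10:2406  11:2802  12:1412  13:2920  14:2195  15:1164
  16:640  17:652  18:1366  19:183  20:3091  21:1453  22:681  23:1532
  24:703  25:2841  26:2173  27:2974  28:2289  29:519  30:1250  31:2638
  32:1011  33:2453  34:920  35:1717  36:794  37:458  38:2299  39:1114
  40:784  41:2982  42:2765  43:770  44:2149  45:1546  46:1536  47:941
  48:1407  49:1063  50:2428  51:992  52:2882  53:3053  54:2311  55:1828
Giant step factor: 1619^(-56) ≡ 2478 (mod 3119).
Scan 892·2478^i mod 3119 for i = 0, 1, …:
  i=0: 892   i=1: 2124   i=2: 1519   i=3: 2568
  i=4: 744   i=5: 303   i=6: 2274   i=7: 2058
  i=8: 159   i=9: 1008     …   i=20: 474
  i=21: 1828
Match at i=21, j=55: x = 21·56 + 55 = 1231.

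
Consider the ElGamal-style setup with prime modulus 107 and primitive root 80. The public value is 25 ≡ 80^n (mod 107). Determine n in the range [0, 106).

6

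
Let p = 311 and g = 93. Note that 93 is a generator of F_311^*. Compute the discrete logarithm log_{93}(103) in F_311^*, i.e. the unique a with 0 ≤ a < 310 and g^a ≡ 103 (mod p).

Baby-step giant-step with m = ceil(sqrt(310)) = 18.
Baby table (93^j mod 311 for j=0..17):
  0:1  1:93  2:252  3:111  4:60  5:293  6:192  7:129
  8:179  9:164  10:13  11:276  12:166  13:199  14:158  15:77
  16:8  17:122
Giant step factor: 93^(-18) ≡ 226 (mod 311).
Scan 103·226^i mod 311 for i = 0, 1, …:
  i=0: 103   i=1: 264   i=2: 263   i=3: 37
  i=4: 276
Match at i=4, j=11: a = 4·18 + 11 = 83.

83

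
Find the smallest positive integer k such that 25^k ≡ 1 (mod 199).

The order of 25 must divide p − 1 = 198 = 2 · 3^2 · 11.
Divisors: 1, 2, 3, 6, 9, 11, 18, 22, 33, 66, 99, 198.
Check each in increasing order: 25^1 ≡ 25;  25^2 ≡ 28;  25^3 ≡ 103;  25^6 ≡ 62;  25^9 ≡ 18;  25^11 ≡ 106;  25^18 ≡ 125;  25^22 ≡ 92;  25^33 ≡ 1.
Smallest exponent giving 1 is 33.

33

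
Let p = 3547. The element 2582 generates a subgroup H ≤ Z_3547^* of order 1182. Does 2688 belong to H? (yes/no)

yes

2688 ∈ ⟨2582⟩ iff 2688^1182 ≡ 1 (mod 3547), since |⟨2582⟩| = 1182.
2688^1182 mod 3547 = 1.
Since 1 = 1, 2688 lies in the subgroup.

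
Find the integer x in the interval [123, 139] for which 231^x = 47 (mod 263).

129

Compute 231^123 mod 263 = 21, then multiply by 231 repeatedly:
  231^123=21  231^124=117  231^125=201  231^126=143  231^127=158
  231^128=204  231^129=47
Found 47 at exponent 129.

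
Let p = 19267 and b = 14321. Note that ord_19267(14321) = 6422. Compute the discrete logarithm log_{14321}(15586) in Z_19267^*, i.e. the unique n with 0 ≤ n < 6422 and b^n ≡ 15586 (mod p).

3002

Baby-step giant-step with m = ceil(sqrt(6422)) = 81.
Baby table (14321^j mod 19267 for j=0..80):
  0:1  1:14321  2:13093  3:17676  4:8150  5:15931  6:7304  7:41
  8:9151  9:16604  10:11837  11:6611  12:17360  13:10459  14:1681  15:9118
  16:6419  17:3642  18:1313  19:18148  20:4945  21:11120  22:7765  23:12708
  24:14453  25:15299  26:11922  27:10075  28:12779  29:10093  30:819  31:14563
  32:10715  33:7127  34:8468  35:3730  36:9206  37:14312  38:19073  39:15441
  40:3202  41:382  42:18061  43:11373  44:8782  45:11313  46:16537  47:15680
  48:15662  49:8355  50:3885  51:13256  52:1425  53:3672  54:7069  55:6331
  56:15016  57:5149  58:4020  59:624  60:15683  61:824  62:9100  63:18379
  64:18439  65:10684  66:6317  67:7192  68:14517  69:7027  70:2126  71:4586
  72:14170  73:8526  74:5867  75:17187  76:18369  77:10098  78:14623  79:2960
  80:2760
Giant step factor: 14321^(-81) ≡ 4510 (mod 19267).
Scan 15586·4510^i mod 19267 for i = 0, 1, …:
  i=0: 15586   i=1: 6844   i=2: 706   i=3: 5005
  i=4: 10893   i=5: 15847   i=6: 8667   i=7: 14694
  i=8: 10727   i=9: 18600     …   i=36: 5758
  i=37: 15931
Match at i=37, j=5: n = 37·81 + 5 = 3002.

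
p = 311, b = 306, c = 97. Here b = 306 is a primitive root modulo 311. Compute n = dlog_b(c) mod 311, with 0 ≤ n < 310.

51

Baby-step giant-step with m = ceil(sqrt(310)) = 18.
Baby table (306^j mod 311 for j=0..17):
  0:1  1:306  2:25  3:186  4:3  5:296  6:75  7:247
  8:9  9:266  10:225  11:119  12:27  13:176  14:53  15:46
  16:81  17:217
Giant step factor: 306^(-18) ≡ 178 (mod 311).
Scan 97·178^i mod 311 for i = 0, 1, …:
  i=0: 97   i=1: 161   i=2: 46
Match at i=2, j=15: n = 2·18 + 15 = 51.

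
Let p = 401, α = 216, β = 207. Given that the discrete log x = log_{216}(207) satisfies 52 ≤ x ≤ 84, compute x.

53

Compute 216^52 mod 401 = 285, then multiply by 216 repeatedly:
  216^52=285  216^53=207
Found 207 at exponent 53.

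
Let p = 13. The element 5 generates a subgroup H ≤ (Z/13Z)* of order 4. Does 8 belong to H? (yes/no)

⟨5⟩ has order 4; its elements mod 13 are {1, 5, 8, 12}.
8 is in this set.

yes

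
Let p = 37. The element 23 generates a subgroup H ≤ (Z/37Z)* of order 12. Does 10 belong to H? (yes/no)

10 ∈ ⟨23⟩ iff 10^12 ≡ 1 (mod 37), since |⟨23⟩| = 12.
10^12 mod 37 = 1.
Since 1 = 1, 10 lies in the subgroup.

yes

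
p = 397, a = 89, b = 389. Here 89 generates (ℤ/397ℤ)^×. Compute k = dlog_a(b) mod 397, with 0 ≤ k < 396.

279

Baby-step giant-step with m = ceil(sqrt(396)) = 20.
Baby table (89^j mod 397 for j=0..19):
  0:1  1:89  2:378  3:294  4:361  5:369  6:287  7:135
  8:105  9:214  10:387  11:301  12:190  13:236  14:360  15:280
  16:306  17:238  18:141  19:242
Giant step factor: 89^(-20) ≡ 266 (mod 397).
Scan 389·266^i mod 397 for i = 0, 1, …:
  i=0: 389   i=1: 254   i=2: 74   i=3: 231
  i=4: 308   i=5: 146   i=6: 327   i=7: 39
  i=8: 52   i=9: 334   i=10: 313   i=11: 285
  i=12: 380   i=13: 242
Match at i=13, j=19: k = 13·20 + 19 = 279.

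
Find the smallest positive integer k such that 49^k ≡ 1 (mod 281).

10

The order of 49 must divide p − 1 = 280 = 2^3 · 5 · 7.
Divisors: 1, 2, 4, 5, 7, 8, 10, 14, 20, 28, 35, 40, 56, 70, 140, 280.
Check each in increasing order: 49^1 ≡ 49;  49^2 ≡ 153;  49^4 ≡ 86;  49^5 ≡ 280;  49^7 ≡ 128;  49^8 ≡ 90;  49^10 ≡ 1.
Smallest exponent giving 1 is 10.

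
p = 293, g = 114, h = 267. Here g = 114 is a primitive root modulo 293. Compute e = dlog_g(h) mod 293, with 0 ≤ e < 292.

110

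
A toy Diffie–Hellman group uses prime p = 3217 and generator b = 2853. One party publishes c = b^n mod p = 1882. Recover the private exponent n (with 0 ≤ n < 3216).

2838

Baby-step giant-step with m = ceil(sqrt(3216)) = 57.
Baby table (2853^j mod 3217 for j=0..56):
  0:1  1:2853  2:599  3:720  4:1714  5:202  6:463  7:1969
  8:675  9:2009  10:2200  11:233  12:2047  13:1236  14:476  15:454
  16:2028  17:1718  18:1963  19:2859  20:1632  21:1097  22:2817  23:835
  24:1675  25:1530  26:2838  27:2842  28:1386  29:565  30:228  31:650
  32:1458  33:93  34:1535  35:1018  36:2620  37:1769  38:2701  39:1238
  40:2965  41:1652  42:251  43:1929  44:2367  45:568  46:2353  47:2447
  48:401  49:2018  50:2141  51:2407  52:2093  53:577  54:2294  55:1404
  56:447
Giant step factor: 2853^(-57) ≡ 303 (mod 3217).
Scan 1882·303^i mod 3217 for i = 0, 1, …:
  i=0: 1882   i=1: 837   i=2: 2685   i=3: 2871
  i=4: 1323   i=5: 1961   i=6: 2255   i=7: 1261
  i=8: 2477   i=9: 970     …   i=48: 3049
  i=49: 568
Match at i=49, j=45: n = 49·57 + 45 = 2838.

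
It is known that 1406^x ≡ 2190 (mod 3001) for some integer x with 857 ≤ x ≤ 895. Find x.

878

Compute 1406^857 mod 3001 = 2092, then multiply by 1406 repeatedly:
  1406^857=2092  1406^858=372  1406^859=858  1406^860=2947  1406^861=2102
  1406^862=2428  1406^863=1631  1406^864=422  1406^865=2135  1406^866=810
  1406^867=1481  1406^868=2593  1406^869=2544  1406^870=2673  1406^871=986
  1406^872=2855  1406^873=1793  1406^874=118  1406^875=853  1406^876=1919
  1406^877=215  1406^878=2190
Found 2190 at exponent 878.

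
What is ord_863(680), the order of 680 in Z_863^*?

The order of 680 must divide p − 1 = 862 = 2 · 431.
Divisors: 1, 2, 431, 862.
Check each in increasing order: 680^1 ≡ 680;  680^2 ≡ 695;  680^431 ≡ 862;  680^862 ≡ 1.
Smallest exponent giving 1 is 862.

862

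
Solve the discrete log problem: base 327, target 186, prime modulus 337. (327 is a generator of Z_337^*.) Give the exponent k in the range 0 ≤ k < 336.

Baby-step giant-step with m = ceil(sqrt(336)) = 19.
Baby table (327^j mod 337 for j=0..18):
  0:1  1:327  2:100  3:11  4:227  5:89  6:121  7:138
  8:305  9:320  10:170  11:322  12:150  13:185  14:172  15:302
  16:13  17:207  18:289
Giant step factor: 327^(-19) ≡ 33 (mod 337).
Scan 186·33^i mod 337 for i = 0, 1, …:
  i=0: 186   i=1: 72   i=2: 17   i=3: 224
  i=4: 315   i=5: 285   i=6: 306   i=7: 325
  i=8: 278   i=9: 75   i=10: 116   i=11: 121
Match at i=11, j=6: k = 11·19 + 6 = 215.

215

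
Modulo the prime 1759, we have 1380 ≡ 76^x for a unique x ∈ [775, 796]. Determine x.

Compute 76^775 mod 1759 = 778, then multiply by 76 repeatedly:
  76^775=778  76^776=1081  76^777=1242  76^778=1165  76^779=590
  76^780=865  76^781=657  76^782=680  76^783=669  76^784=1592
  76^785=1380
Found 1380 at exponent 785.

785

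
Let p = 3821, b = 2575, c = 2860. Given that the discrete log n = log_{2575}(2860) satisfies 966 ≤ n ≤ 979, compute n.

Compute 2575^966 mod 3821 = 3549, then multiply by 2575 repeatedly:
  2575^966=3549  2575^967=2664  2575^968=1105  2575^969=2551  2575^970=526
  2575^971=1816  2575^972=3117  2575^973=2175  2575^974=2860
Found 2860 at exponent 974.

974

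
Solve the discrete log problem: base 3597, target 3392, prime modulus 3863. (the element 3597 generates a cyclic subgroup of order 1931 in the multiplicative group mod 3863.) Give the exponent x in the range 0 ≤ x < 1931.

Baby-step giant-step with m = ceil(sqrt(1931)) = 44.
Baby table (3597^j mod 3863 for j=0..43):
  0:1  1:3597  2:1222  3:3303  4:2166  5:3294  6:697  7:22
  8:1874  9:3706  10:3132  11:1296  12:2934  13:3745  14:484  15:2598
  16:409  17:3233  18:1471  19:2740  20:1267  21:2922  22:3074  23:1272
  24:1592  25:1458  26:2335  27:833  28:2476  29:1957  30:943  31:257
  32:1172  33:1151  34:2874  35:390  36:561  37:1431  38:1791  39:2606
  40:2144  41:1420  42:854  43:753
Giant step factor: 3597^(-44) ≡ 1731 (mod 3863).
Scan 3392·1731^i mod 3863 for i = 0, 1, …:
  i=0: 3392   i=1: 3655   i=2: 3074
Match at i=2, j=22: x = 2·44 + 22 = 110.

110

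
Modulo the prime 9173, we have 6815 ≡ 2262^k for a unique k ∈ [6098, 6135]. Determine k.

6109

Compute 2262^6098 mod 9173 = 1430, then multiply by 2262 repeatedly:
  2262^6098=1430  2262^6099=5764  2262^6100=3335  2262^6101=3564  2262^6102=7874
  2262^6103=6195  2262^6104=5919  2262^6105=5371  2262^6106=4150  2262^6107=3321
  2262^6108=8588  2262^6109=6815
Found 6815 at exponent 6109.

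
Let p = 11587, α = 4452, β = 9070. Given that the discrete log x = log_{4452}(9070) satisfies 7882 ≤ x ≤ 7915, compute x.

7904

Compute 4452^7882 mod 11587 = 6743, then multiply by 4452 repeatedly:
  4452^7882=6743  4452^7883=9506  4452^7884=4988  4452^7885=5884  4452^7886=8948
  4452^7887=390  4452^7888=9817  4452^7889=10707  4452^7890=10233  4452^7891=8819
  4452^7892=5432  4452^7893=1195  4452^7894=1707  4452^7895=10079  4452^7896=6844
  4452^7897=7265  4452^7898=4463  4452^7899=9158  4452^7900=8350  4452^7901=3104
  4452^7902=7304  4452^7903=4286  4452^7904=9070
Found 9070 at exponent 7904.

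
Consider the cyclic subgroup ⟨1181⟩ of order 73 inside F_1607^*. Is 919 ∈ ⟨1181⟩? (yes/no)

919 ∈ ⟨1181⟩ iff 919^73 ≡ 1 (mod 1607), since |⟨1181⟩| = 73.
919^73 mod 1607 = 1.
Since 1 = 1, 919 lies in the subgroup.

yes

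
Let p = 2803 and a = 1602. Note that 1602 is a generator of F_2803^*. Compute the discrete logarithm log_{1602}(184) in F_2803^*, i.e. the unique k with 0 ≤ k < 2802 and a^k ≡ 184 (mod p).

1593

Baby-step giant-step with m = ceil(sqrt(2802)) = 53.
Baby table (1602^j mod 2803 for j=0..52):
  0:1  1:1602  2:1659  3:474  4:2538  5:1526  6:436  7:525
  8:150  9:2045  10:2186  11:1025  12:2295  13:1857  14:931  15:266
  16:76  17:1223  18:2752  19:2388  20:2284  21:1053  22:2303  23:658
  24:188  25:1255  26:759  27:2219  28:634  29:982  30:681  31:595
  32:170  33:449  34:1730  35:2096  36:2601  37:1544  38:1242  39:2357
  40:273  41:78  42:1624  43:464  44:533  45:1754  46:1302  47:372
  48:1708  49:488  50:2542  51:2328  52:1466
Giant step factor: 1602^(-53) ≡ 565 (mod 2803).
Scan 184·565^i mod 2803 for i = 0, 1, …:
  i=0: 184   i=1: 249   i=2: 535   i=3: 2354
  i=4: 1388   i=5: 2183   i=6: 75   i=7: 330
  i=8: 1452   i=9: 1904     …   i=29: 1127
  i=30: 474
Match at i=30, j=3: k = 30·53 + 3 = 1593.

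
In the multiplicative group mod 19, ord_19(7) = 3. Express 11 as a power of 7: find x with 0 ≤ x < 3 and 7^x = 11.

2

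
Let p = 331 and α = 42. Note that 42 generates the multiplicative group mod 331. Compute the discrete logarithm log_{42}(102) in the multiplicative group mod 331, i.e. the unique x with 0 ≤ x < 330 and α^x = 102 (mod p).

312

Baby-step giant-step with m = ceil(sqrt(330)) = 19.
Baby table (42^j mod 331 for j=0..18):
  0:1  1:42  2:109  3:275  4:296  5:185  6:157  7:305
  8:232  9:145  10:132  11:248  12:155  13:221  14:14  15:257
  16:202  17:209  18:172
Giant step factor: 42^(-19) ≡ 97 (mod 331).
Scan 102·97^i mod 331 for i = 0, 1, …:
  i=0: 102   i=1: 295   i=2: 149   i=3: 220
  i=4: 156   i=5: 237   i=6: 150   i=7: 317
  i=8: 297   i=9: 12     …   i=15: 115
  i=16: 232
Match at i=16, j=8: x = 16·19 + 8 = 312.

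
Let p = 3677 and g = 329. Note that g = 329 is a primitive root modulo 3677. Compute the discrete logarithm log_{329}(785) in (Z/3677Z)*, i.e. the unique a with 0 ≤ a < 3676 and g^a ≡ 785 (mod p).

Baby-step giant-step with m = ceil(sqrt(3676)) = 61.
Baby table (329^j mod 3677 for j=0..60):
  0:1  1:329  2:1608  3:3221  4:733  5:2152  6:2024  7:359
  8:447  9:3660  10:1761  11:2080  12:398  13:2247  14:186  15:2362
  16:1251  17:3432  18:289  19:3156  20:1410  21:588  22:2248  23:515
  24:293  25:795  26:488  27:2441  28:1503  29:1769  30:1035  31:2231
  32:2276  33:2373  34:1193  35:2735  36:2627  37:188  38:3020  39:790
  40:2520  41:1755  42:106  43:1781  44:1306  45:3142  46:481  47:138
  48:1278  49:1284  50:3258  51:1875  52:2816  53:3537  54:1741  55:2854
  56:1331  57:336  58:234  59:3446  60:1218
Giant step factor: 329^(-61) ≡ 2693 (mod 3677).
Scan 785·2693^i mod 3677 for i = 0, 1, …:
  i=0: 785   i=1: 3407   i=2: 936   i=3: 1903
  i=4: 2718   i=5: 2344   i=6: 2660   i=7: 584
  i=8: 2633   i=9: 1413     …   i=57: 2846
  i=58: 1410
Match at i=58, j=20: a = 58·61 + 20 = 3558.

3558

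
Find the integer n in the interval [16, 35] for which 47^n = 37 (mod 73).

16

Compute 47^16 mod 73 = 37, then multiply by 47 repeatedly:
  47^16=37
Found 37 at exponent 16.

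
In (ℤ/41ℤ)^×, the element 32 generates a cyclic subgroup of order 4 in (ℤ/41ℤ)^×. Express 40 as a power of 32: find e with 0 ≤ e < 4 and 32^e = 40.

2

Successive powers of 32 modulo 41:
  32^0=1  32^1=32  32^2=40
So 32^2 ≡ 40 (mod 41), giving e = 2.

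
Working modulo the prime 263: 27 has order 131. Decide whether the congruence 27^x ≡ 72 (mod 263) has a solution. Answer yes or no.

yes

72 ∈ ⟨27⟩ iff 72^131 ≡ 1 (mod 263), since |⟨27⟩| = 131.
72^131 mod 263 = 1.
Since 1 = 1, 72 lies in the subgroup.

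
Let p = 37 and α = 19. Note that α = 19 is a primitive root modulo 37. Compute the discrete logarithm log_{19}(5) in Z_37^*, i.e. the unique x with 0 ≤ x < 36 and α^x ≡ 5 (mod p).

Successive powers of 19 modulo 37:
  19^0=1  19^1=19  19^2=28  19^3=14  19^4=7  19^5=22
  19^6=11  19^7=24  19^8=12  19^9=6  19^10=3  19^11=20
  19^12=10  19^13=5
So 19^13 ≡ 5 (mod 37), giving x = 13.

13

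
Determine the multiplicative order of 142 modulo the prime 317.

158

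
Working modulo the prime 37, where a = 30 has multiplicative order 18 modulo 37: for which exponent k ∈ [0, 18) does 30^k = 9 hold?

14

Successive powers of 30 modulo 37:
  30^0=1  30^1=30  30^2=12  30^3=27  30^4=33  30^5=28
  30^6=26  30^7=3  30^8=16  30^9=36  30^10=7  30^11=25
  30^12=10  30^13=4  30^14=9
So 30^14 ≡ 9 (mod 37), giving k = 14.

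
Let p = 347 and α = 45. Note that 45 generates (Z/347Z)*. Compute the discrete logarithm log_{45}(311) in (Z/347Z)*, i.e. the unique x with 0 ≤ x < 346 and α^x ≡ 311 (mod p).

Baby-step giant-step with m = ceil(sqrt(346)) = 19.
Baby table (45^j mod 347 for j=0..18):
  0:1  1:45  2:290  3:211  4:126  5:118  6:105  7:214
  8:261  9:294  10:44  11:245  12:268  13:262  14:339  15:334
  16:109  17:47  18:33
Giant step factor: 45^(-19) ≡ 254 (mod 347).
Scan 311·254^i mod 347 for i = 0, 1, …:
  i=0: 311   i=1: 225   i=2: 242   i=3: 49
  i=4: 301   i=5: 114   i=6: 155   i=7: 159
  i=8: 134   i=9: 30   i=10: 333   i=11: 261
Match at i=11, j=8: x = 11·19 + 8 = 217.

217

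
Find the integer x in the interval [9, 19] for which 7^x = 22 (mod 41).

Compute 7^9 mod 41 = 13, then multiply by 7 repeatedly:
  7^9=13  7^10=9  7^11=22
Found 22 at exponent 11.

11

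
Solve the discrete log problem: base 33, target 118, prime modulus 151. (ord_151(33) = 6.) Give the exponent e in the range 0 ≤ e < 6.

4

Successive powers of 33 modulo 151:
  33^0=1  33^1=33  33^2=32  33^3=150  33^4=118
So 33^4 ≡ 118 (mod 151), giving e = 4.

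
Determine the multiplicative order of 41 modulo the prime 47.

46

The order of 41 must divide p − 1 = 46 = 2 · 23.
Divisors: 1, 2, 23, 46.
Check each in increasing order: 41^1 ≡ 41;  41^2 ≡ 36;  41^23 ≡ 46;  41^46 ≡ 1.
Smallest exponent giving 1 is 46.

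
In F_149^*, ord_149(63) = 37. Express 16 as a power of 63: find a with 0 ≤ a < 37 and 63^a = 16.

15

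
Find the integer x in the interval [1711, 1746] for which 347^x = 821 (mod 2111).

1736

Compute 347^1711 mod 2111 = 1754, then multiply by 347 repeatedly:
  347^1711=1754  347^1712=670  347^1713=280  347^1714=54  347^1715=1850
  347^1716=206  347^1717=1819  347^1718=4  347^1719=1388  347^1720=328
  347^1721=1933  347^1722=1564  347^1723=181  347^1724=1588  347^1725=65
  347^1726=1445  347^1727=1108  347^1728=274  347^1729=83  347^1730=1358
  347^1731=473  347^1732=1584  347^1733=788  347^1734=1117  347^1735=1286
  347^1736=821
Found 821 at exponent 1736.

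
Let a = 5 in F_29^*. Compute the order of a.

14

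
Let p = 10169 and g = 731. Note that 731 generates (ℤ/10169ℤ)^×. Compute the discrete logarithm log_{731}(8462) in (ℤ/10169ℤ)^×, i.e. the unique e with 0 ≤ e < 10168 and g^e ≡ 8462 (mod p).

2328

Baby-step giant-step with m = ceil(sqrt(10168)) = 101.
Baby table (731^j mod 10169 for j=0..100):
  0:1  1:731  2:5573  3:6263  4:2203  5:3691  6:3336  7:8225
  8:2596  9:6242  10:7190  11:8686  12:4010  13:2638  14:6437  15:7369
  16:7338  17:5015  18:5125  19:4183  20:7073  21:4511  22:2785  23:2035
  24:2911  25:2620  26:3448  27:8745  28:6463  29:6037  30:9870  31:5149
  32:1389  33:8628  34:2288  35:4812  36:9267  37:1623  38:6809  39:4738
  40:6018  41:6150  42:952  43:4420  44:7447  45:3342  46:2442  47:5527
  48:3144  49:70  50:325  51:3688  52:1143  53:1675  54:4145  55:9802
  56:6286  57:8847  58:9842  59:5019  60:8049  61:6137  62:1618  63:3154
  64:7380  65:5210  66:5304  67:2835  68:8078  69:6998  70:531  71:1739
  72:84  73:390  74:358  75:7473  76:2010  77:4974  78:5661  79:9577
  80:4515  81:5709  82:3989  83:7625  84:1263  85:8043  86:1751  87:8856
  88:6252  89:4331  90:3402  91:5626  92:4330  93:2671  94:53  95:8236
  96:468  97:6531  98:4900  99:2412  100:3935
Giant step factor: 731^(-101) ≡ 3569 (mod 10169).
Scan 8462·3569^i mod 10169 for i = 0, 1, …:
  i=0: 8462   i=1: 9117   i=2: 7942   i=3: 3995
  i=4: 1217   i=5: 1310   i=6: 7819   i=7: 2275
  i=8: 4613   i=9: 186     …   i=22: 9150
  i=23: 3691
Match at i=23, j=5: e = 23·101 + 5 = 2328.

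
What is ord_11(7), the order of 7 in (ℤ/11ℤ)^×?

The order of 7 must divide p − 1 = 10 = 2 · 5.
Divisors: 1, 2, 5, 10.
Check each in increasing order: 7^1 ≡ 7;  7^2 ≡ 5;  7^5 ≡ 10;  7^10 ≡ 1.
Smallest exponent giving 1 is 10.

10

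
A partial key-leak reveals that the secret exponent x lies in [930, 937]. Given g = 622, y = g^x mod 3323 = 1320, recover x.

Compute 622^930 mod 3323 = 3058, then multiply by 622 repeatedly:
  622^930=3058  622^931=1320
Found 1320 at exponent 931.

931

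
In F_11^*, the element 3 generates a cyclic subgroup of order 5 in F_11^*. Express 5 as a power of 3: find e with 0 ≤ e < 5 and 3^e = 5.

3

Successive powers of 3 modulo 11:
  3^0=1  3^1=3  3^2=9  3^3=5
So 3^3 ≡ 5 (mod 11), giving e = 3.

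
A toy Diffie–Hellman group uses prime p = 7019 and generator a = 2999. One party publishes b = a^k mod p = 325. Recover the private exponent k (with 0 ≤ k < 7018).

5048

Baby-step giant-step with m = ceil(sqrt(7018)) = 84.
Baby table (2999^j mod 7019 for j=0..83):
  0:1  1:2999  2:2662  3:2735  4:4073  5:1867  6:4990  7:502
  8:3432  9:2714  10:4265  11:2117  12:3707  13:6216  14:6339  15:3209
  16:742  17:235  18:2865  19:879  20:3996  21:2571  22:3567  23:477
  24:5666  25:6354  26:6080  27:5577  28:6165  29:789  30:808  31:1637
  32:3082  33:5914  34:6092  35:6470  36:3014  37:5533  38:551  39:2984
  40:6810  41:4919  42:5162  43:3943  44:5061  45:2861  46:2921  47:367
  48:5669  49:1313  50:28  51:6763  52:4346  53:6390  54:1740  55:3143
  56:6359  57:18  58:4849  59:5802  60:97  61:3124  62:5530  63:5592
  64:2017  65:5624  66:6738  67:6580  68:3011  69:3555  70:6603  71:1798
  72:1610  73:6337  74:4230  75:2437  76:1784  77:1738  78:4164  79:1035
  80:1567  81:3722  82:2068  83:4155
Giant step factor: 2999^(-84) ≡ 1129 (mod 7019).
Scan 325·1129^i mod 7019 for i = 0, 1, …:
  i=0: 325   i=1: 1937   i=2: 3964   i=3: 4253
  i=4: 641   i=5: 732   i=6: 5205   i=7: 1542
  i=8: 206   i=9: 947     …   i=59: 4156
  i=60: 3432
Match at i=60, j=8: k = 60·84 + 8 = 5048.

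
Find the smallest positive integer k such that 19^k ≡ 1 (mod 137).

68

The order of 19 must divide p − 1 = 136 = 2^3 · 17.
Divisors: 1, 2, 4, 8, 17, 34, 68, 136.
Check each in increasing order: 19^1 ≡ 19;  19^2 ≡ 87;  19^4 ≡ 34;  19^8 ≡ 60;  19^17 ≡ 37;  19^34 ≡ 136;  19^68 ≡ 1.
Smallest exponent giving 1 is 68.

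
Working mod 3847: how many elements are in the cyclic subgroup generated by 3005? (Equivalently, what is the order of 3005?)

The order of 3005 must divide p − 1 = 3846 = 2 · 3 · 641.
Divisors: 1, 2, 3, 6, 641, 1282, 1923, 3846.
Check each in increasing order: 3005^1 ≡ 3005;  3005^2 ≡ 1116;  3005^3 ≡ 2843;  3005^6 ≡ 102;  3005^641 ≡ 1893;  3005^1282 ≡ 1892;  3005^1923 ≡ 3846;  3005^3846 ≡ 1.
Smallest exponent giving 1 is 3846.

3846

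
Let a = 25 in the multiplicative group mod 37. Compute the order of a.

18

The order of 25 must divide p − 1 = 36 = 2^2 · 3^2.
Divisors: 1, 2, 3, 4, 6, 9, 12, 18, 36.
Check each in increasing order: 25^1 ≡ 25;  25^2 ≡ 33;  25^3 ≡ 11;  25^4 ≡ 16;  25^6 ≡ 10;  25^9 ≡ 36;  25^12 ≡ 26;  25^18 ≡ 1.
Smallest exponent giving 1 is 18.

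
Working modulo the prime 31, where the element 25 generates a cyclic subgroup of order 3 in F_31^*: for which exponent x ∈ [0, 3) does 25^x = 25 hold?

1

Successive powers of 25 modulo 31:
  25^0=1  25^1=25
So 25^1 ≡ 25 (mod 31), giving x = 1.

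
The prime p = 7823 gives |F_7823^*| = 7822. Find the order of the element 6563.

The order of 6563 must divide p − 1 = 7822 = 2 · 3911.
Divisors: 1, 2, 3911, 7822.
Check each in increasing order: 6563^1 ≡ 6563;  6563^2 ≡ 7354;  6563^3911 ≡ 7822;  6563^7822 ≡ 1.
Smallest exponent giving 1 is 7822.

7822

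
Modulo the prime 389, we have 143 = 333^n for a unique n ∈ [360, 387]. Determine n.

364

Compute 333^360 mod 389 = 344, then multiply by 333 repeatedly:
  333^360=344  333^361=186  333^362=87  333^363=185  333^364=143
Found 143 at exponent 364.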